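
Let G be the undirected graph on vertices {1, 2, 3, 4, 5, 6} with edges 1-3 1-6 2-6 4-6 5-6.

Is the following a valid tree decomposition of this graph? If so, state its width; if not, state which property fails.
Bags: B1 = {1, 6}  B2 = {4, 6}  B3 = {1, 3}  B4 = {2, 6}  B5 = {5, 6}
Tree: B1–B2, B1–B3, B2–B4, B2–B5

Yes; width 1.

Vertex coverage: the bags together contain {1, 2, 3, 4, 5, 6}, the full vertex set. Edge coverage: each edge of G has both endpoints in at least one bag. Running intersection: for every vertex, the bags containing it form a connected subtree. All three properties hold, so this is a valid tree decomposition of width max|bag| − 1 = 1, and hence tw(G) ≤ 1.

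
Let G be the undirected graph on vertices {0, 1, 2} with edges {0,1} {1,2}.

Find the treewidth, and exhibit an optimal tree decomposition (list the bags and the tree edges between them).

Every bag has size at most 2, so the width is 2 − 1 = 1 and tw(G) ≤ 1. G has an edge, so its treewidth is at least 1. Hence tw(G) = 1 exactly.

Treewidth 1.
Bags: B1 = {0, 1}  B2 = {1, 2}
Tree: B1–B2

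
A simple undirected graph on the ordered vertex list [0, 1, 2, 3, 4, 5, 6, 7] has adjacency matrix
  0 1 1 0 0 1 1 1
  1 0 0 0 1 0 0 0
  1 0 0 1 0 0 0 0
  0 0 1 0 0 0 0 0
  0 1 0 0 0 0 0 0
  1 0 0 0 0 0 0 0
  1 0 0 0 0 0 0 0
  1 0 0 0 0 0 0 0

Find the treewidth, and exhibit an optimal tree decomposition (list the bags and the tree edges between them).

Treewidth 1.
One optimal decomposition is:
Bags: B1 = {0, 2}  B2 = {0, 6}  B3 = {0, 1}  B4 = {0, 7}  B5 = {1, 4}  B6 = {2, 3}  B7 = {0, 5}
Tree: B1–B2, B2–B3, B3–B4, B3–B5, B1–B6, B4–B7

Each bag holds 2 vertices, so the decomposition has width 1, which upper-bounds the treewidth. Since G has at least one edge (e.g. 0–2), it is not an edgeless graph, so tw(G) ≥ 1. Combining the bounds, tw(G) = 1.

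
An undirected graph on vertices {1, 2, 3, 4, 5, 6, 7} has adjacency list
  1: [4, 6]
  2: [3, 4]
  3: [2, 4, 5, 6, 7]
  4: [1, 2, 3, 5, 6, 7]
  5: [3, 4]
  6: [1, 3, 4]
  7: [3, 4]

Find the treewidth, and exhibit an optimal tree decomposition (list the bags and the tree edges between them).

Treewidth 2.
One such decomposition:
Bags: B1 = {2, 3, 4}  B2 = {3, 4, 6}  B3 = {3, 4, 7}  B4 = {1, 4, 6}  B5 = {3, 4, 5}
Tree: B1–B2, B2–B3, B2–B4, B2–B5

Each bag holds 3 vertices, so the decomposition has width 2, which upper-bounds the treewidth. On the other hand G contains the 3-clique {1, 4, 6}. A clique must lie in a single bag of any decomposition, so no decomposition can have width below 2. Therefore the treewidth is 2.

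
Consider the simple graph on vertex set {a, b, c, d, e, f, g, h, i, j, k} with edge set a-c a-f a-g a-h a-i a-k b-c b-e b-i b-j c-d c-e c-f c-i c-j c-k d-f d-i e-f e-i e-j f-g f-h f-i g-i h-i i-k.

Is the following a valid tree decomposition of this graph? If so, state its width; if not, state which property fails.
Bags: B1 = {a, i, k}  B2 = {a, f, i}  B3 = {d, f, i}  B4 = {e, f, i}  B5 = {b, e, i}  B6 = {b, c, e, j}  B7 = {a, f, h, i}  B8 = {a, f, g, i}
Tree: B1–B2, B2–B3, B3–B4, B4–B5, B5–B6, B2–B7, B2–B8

No — edge (k,c) lies in no bag.

A tree decomposition must satisfy three properties: every vertex lies in some bag; for every edge, both endpoints lie together in some bag; and for every vertex, the bags containing it form a connected subtree. Here edge (k,c) lies in no bag, so the decomposition is invalid.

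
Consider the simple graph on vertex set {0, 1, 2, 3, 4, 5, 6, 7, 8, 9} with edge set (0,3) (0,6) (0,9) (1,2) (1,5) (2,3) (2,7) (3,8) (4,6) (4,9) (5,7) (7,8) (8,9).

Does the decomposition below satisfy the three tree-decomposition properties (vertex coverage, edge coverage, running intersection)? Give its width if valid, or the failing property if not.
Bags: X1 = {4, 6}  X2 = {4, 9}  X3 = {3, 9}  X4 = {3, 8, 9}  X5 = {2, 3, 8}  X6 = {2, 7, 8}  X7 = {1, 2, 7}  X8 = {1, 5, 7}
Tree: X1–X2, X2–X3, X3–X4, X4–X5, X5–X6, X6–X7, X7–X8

A tree decomposition must satisfy three properties: every vertex lies in some bag; for every edge, both endpoints lie together in some bag; and for every vertex, the bags containing it form a connected subtree. Here vertex 0 appears in no bag, so the decomposition is invalid.

No — vertex 0 appears in no bag.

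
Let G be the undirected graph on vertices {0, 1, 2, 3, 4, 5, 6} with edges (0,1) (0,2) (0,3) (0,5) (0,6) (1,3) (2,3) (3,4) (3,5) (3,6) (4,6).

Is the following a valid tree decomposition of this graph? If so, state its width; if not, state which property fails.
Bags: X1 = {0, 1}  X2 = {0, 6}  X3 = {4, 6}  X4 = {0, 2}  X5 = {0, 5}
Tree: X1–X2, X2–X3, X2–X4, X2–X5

A tree decomposition must satisfy three properties: every vertex lies in some bag; for every edge, both endpoints lie together in some bag; and for every vertex, the bags containing it form a connected subtree. Here vertex 3 appears in no bag, so the decomposition is invalid.

No — vertex 3 appears in no bag.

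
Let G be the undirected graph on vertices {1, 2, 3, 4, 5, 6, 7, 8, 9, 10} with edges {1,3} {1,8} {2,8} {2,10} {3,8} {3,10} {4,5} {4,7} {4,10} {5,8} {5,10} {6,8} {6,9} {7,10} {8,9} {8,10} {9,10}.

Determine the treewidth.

2

A width-2 tree decomposition is:
Bags: B1 = {2, 8, 10}  B2 = {5, 8, 10}  B3 = {8, 9, 10}  B4 = {6, 8, 9}  B5 = {4, 5, 10}  B6 = {3, 8, 10}  B7 = {4, 7, 10}  B8 = {1, 3, 8}
Tree: B1–B2, B1–B3, B3–B4, B2–B5, B2–B6, B5–B7, B6–B8
Every bag has size at most 3, so the width is 3 − 1 = 2 and tw(G) ≤ 2. On the other hand G contains the 3-clique {1, 3, 8}. A clique must lie in a single bag of any decomposition, so no decomposition can have width below 2. Therefore the treewidth is 2.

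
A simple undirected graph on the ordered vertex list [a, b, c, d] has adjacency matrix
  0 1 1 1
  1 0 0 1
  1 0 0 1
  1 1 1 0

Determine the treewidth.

2

A width-2 tree decomposition is:
Bags: B1 = {a, b, d}  B2 = {a, c, d}
Tree: B1–B2
Each bag holds 3 vertices, so the decomposition has width 2, which upper-bounds the treewidth. Conversely, {a, c, d} is a clique of size 3, and the vertices of any clique must share a bag in every tree decomposition; so some bag has ≥ 3 vertices and tw(G) ≥ 2. The upper and lower bounds meet at 2, so that is the treewidth.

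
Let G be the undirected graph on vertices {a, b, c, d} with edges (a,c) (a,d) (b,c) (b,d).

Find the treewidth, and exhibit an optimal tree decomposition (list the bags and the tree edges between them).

Each bag holds 3 vertices, so the decomposition has width 2, which upper-bounds the treewidth. For the lower bound, G contains the cycle d–a–c–b–d, so G is not a forest; only forests have treewidth ≤ 1, hence tw(G) ≥ 2. Combining the bounds, tw(G) = 2.

Treewidth 2.
One such decomposition:
Bags: B1 = {a, c, d}  B2 = {b, c, d}
Tree: B1–B2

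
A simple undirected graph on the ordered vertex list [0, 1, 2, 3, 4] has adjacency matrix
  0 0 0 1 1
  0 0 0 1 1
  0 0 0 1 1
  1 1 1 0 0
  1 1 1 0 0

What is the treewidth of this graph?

A width-2 tree decomposition is:
Bags: B1 = {0, 3, 4}  B2 = {1, 3, 4}  B3 = {2, 3, 4}
Tree: B1–B2, B2–B3
The largest bag has 3 vertices, giving width 2; this decomposition certifies tw(G) ≤ 2. Since 0–3–1–4–0 is a cycle in G, G is not acyclic. Forests are exactly the graphs of treewidth ≤ 1, so tw(G) ≥ 2. Therefore the treewidth is 2.

2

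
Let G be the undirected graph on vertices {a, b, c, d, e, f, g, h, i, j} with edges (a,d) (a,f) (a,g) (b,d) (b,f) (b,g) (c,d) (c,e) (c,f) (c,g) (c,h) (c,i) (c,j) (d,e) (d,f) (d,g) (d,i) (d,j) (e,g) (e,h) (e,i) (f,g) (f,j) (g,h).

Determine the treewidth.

A width-3 tree decomposition is:
Bags: B1 = {c, d, e, g}  B2 = {c, d, f, g}  B3 = {c, d, e, i}  B4 = {c, d, f, j}  B5 = {a, d, f, g}  B6 = {c, e, g, h}  B7 = {b, d, f, g}
Tree: B1–B2, B1–B3, B2–B4, B2–B5, B1–B6, B2–B7
Every bag has size at most 4, so the width is 4 − 1 = 3 and tw(G) ≤ 3. Conversely, {c, d, e, g} is a clique of size 4, and the vertices of any clique must share a bag in every tree decomposition; so some bag has ≥ 4 vertices and tw(G) ≥ 3. The upper and lower bounds meet at 3, so that is the treewidth.

3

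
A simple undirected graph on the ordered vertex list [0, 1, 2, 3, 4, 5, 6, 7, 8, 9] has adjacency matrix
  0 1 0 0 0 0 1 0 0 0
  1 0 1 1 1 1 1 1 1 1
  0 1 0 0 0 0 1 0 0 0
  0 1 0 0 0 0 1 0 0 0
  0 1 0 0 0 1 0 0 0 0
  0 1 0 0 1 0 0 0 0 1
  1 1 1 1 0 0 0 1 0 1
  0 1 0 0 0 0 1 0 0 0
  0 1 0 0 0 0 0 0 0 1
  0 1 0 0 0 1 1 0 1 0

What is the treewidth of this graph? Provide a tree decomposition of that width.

Treewidth 2.
One such decomposition:
Bags: B1 = {1, 5, 9}  B2 = {1, 6, 9}  B3 = {1, 2, 6}  B4 = {1, 8, 9}  B5 = {1, 6, 7}  B6 = {1, 4, 5}  B7 = {1, 3, 6}  B8 = {0, 1, 6}
Tree: B1–B2, B2–B3, B2–B4, B3–B5, B1–B6, B5–B7, B2–B8

Each bag holds 3 vertices, so the decomposition has width 2, which upper-bounds the treewidth. For the lower bound, the 3 vertices {1, 8, 9} are pairwise adjacent, and any tree decomposition puts a clique entirely inside one bag — forcing width ≥ 2. Hence tw(G) = 2 exactly.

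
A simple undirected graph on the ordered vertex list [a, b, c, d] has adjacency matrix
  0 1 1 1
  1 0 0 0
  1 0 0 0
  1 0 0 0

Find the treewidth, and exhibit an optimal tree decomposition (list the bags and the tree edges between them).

Each bag holds 2 vertices, so the decomposition has width 1, which upper-bounds the treewidth. Since G has at least one edge (e.g. d–a), it is not an edgeless graph, so tw(G) ≥ 1. Therefore the treewidth is 1.

Treewidth 1.
One such decomposition:
Bags: B1 = {a, d}  B2 = {a, c}  B3 = {a, b}
Tree: B1–B2, B2–B3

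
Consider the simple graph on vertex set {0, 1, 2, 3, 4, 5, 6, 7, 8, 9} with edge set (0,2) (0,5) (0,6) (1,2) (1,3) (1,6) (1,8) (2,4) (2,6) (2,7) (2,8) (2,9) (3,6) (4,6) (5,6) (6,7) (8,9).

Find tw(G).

2

A width-2 tree decomposition is:
Bags: B1 = {1, 2, 6}  B2 = {0, 2, 6}  B3 = {0, 5, 6}  B4 = {2, 4, 6}  B5 = {1, 2, 8}  B6 = {2, 8, 9}  B7 = {2, 6, 7}  B8 = {1, 3, 6}
Tree: B1–B2, B2–B3, B2–B4, B1–B5, B5–B6, B4–B7, B1–B8
Each bag holds 3 vertices, so the decomposition has width 2, which upper-bounds the treewidth. On the other hand G contains the 3-clique {1, 2, 8}. A clique must lie in a single bag of any decomposition, so no decomposition can have width below 2. Hence tw(G) = 2 exactly.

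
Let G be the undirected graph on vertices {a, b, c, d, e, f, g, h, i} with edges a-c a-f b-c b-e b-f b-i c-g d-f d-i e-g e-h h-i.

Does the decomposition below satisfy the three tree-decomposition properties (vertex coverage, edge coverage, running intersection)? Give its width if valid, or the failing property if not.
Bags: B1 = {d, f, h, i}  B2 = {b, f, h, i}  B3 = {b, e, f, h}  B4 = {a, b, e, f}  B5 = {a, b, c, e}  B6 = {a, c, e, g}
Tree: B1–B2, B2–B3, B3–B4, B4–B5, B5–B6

Yes; width 3.

Vertex coverage: the bags together contain {a, b, c, d, e, f, g, h, i}, the full vertex set. Edge coverage: each edge of G has both endpoints in at least one bag. Running intersection: for every vertex, the bags containing it form a connected subtree. All three properties hold, so this is a valid tree decomposition of width max|bag| − 1 = 3, and hence tw(G) ≤ 3.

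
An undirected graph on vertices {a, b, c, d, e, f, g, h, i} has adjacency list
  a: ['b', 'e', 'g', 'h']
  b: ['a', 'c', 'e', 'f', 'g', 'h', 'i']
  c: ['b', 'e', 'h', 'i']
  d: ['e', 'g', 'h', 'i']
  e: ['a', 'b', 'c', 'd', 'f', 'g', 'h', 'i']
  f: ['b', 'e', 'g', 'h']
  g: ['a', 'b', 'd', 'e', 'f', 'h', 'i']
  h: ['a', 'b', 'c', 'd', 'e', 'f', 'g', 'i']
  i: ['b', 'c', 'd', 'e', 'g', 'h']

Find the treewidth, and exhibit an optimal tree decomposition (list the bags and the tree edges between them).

Treewidth 4.
Bags: B1 = {b, c, e, h, i}  B2 = {b, e, g, h, i}  B3 = {d, e, g, h, i}  B4 = {a, b, e, g, h}  B5 = {b, e, f, g, h}
Tree: B1–B2, B2–B3, B2–B4, B2–B5

The largest bag has 5 vertices, giving width 4; this decomposition certifies tw(G) ≤ 4. On the other hand G contains the 5-clique {d, e, g, h, i}. A clique must lie in a single bag of any decomposition, so no decomposition can have width below 4. Hence tw(G) = 4 exactly.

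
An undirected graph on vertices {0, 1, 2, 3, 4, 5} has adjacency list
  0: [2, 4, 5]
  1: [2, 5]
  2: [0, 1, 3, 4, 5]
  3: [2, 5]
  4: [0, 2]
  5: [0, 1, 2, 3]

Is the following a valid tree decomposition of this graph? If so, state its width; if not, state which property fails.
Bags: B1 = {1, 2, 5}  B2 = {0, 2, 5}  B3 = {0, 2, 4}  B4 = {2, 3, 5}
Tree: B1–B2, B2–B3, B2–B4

Every vertex of G appears in some bag (union = {0, 1, 2, 3, 4, 5}); every edge is covered by a bag; and for each vertex v the set of bags containing v is connected in the bag tree. The decomposition is therefore valid. The largest bag has 3 vertices, so the width is 2.

Yes; width 2.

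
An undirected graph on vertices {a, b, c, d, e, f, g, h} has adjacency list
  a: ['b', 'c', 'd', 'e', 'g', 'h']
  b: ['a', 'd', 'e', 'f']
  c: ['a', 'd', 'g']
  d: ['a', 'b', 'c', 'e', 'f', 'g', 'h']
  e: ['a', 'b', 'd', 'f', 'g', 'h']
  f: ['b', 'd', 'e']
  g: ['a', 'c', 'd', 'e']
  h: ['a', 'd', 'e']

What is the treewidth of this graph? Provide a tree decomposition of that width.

Treewidth 3.
Bags: B1 = {a, b, d, e}  B2 = {a, d, e, g}  B3 = {a, c, d, g}  B4 = {b, d, e, f}  B5 = {a, d, e, h}
Tree: B1–B2, B2–B3, B1–B4, B2–B5

The largest bag has 4 vertices, giving width 3; this decomposition certifies tw(G) ≤ 3. On the other hand G contains the 4-clique {a, d, e, g}. A clique must lie in a single bag of any decomposition, so no decomposition can have width below 3. Hence tw(G) = 3 exactly.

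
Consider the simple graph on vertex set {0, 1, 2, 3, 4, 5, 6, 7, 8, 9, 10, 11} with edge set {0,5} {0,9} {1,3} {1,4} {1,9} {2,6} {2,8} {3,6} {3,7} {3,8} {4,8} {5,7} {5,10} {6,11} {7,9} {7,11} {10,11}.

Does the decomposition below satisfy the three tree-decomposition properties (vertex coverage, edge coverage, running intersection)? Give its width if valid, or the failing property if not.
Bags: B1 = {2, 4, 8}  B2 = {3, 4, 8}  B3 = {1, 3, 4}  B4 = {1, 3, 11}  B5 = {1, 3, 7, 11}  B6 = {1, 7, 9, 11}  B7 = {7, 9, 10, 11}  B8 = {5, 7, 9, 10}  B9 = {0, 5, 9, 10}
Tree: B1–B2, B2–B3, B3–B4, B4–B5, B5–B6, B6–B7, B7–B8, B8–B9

No — vertex 6 appears in no bag.

A tree decomposition must satisfy three properties: every vertex lies in some bag; for every edge, both endpoints lie together in some bag; and for every vertex, the bags containing it form a connected subtree. Here vertex 6 appears in no bag, so the decomposition is invalid.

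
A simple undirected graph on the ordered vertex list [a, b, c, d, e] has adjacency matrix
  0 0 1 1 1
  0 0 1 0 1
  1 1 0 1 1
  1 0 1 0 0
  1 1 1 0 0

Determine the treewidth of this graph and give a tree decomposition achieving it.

The largest bag has 3 vertices, giving width 2; this decomposition certifies tw(G) ≤ 2. Conversely, {a, c, d} is a clique of size 3, and the vertices of any clique must share a bag in every tree decomposition; so some bag has ≥ 3 vertices and tw(G) ≥ 2. The upper and lower bounds meet at 2, so that is the treewidth.

Treewidth 2.
One such decomposition:
Bags: B1 = {a, c, d}  B2 = {a, c, e}  B3 = {b, c, e}
Tree: B1–B2, B2–B3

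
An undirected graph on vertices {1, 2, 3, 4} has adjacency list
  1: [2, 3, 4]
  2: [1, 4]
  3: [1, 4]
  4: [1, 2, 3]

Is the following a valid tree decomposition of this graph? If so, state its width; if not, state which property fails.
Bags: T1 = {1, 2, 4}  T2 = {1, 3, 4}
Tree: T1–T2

Yes; width 2.

Vertex coverage: the bags together contain {1, 2, 3, 4}, the full vertex set. Edge coverage: each edge of G has both endpoints in at least one bag. Running intersection: for every vertex, the bags containing it form a connected subtree. All three properties hold, so this is a valid tree decomposition of width max|bag| − 1 = 2, and hence tw(G) ≤ 2.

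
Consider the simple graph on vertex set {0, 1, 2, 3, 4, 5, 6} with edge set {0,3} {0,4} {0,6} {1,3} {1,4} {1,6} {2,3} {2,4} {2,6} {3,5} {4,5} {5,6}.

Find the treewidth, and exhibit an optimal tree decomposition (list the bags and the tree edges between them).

Treewidth 3.
One such decomposition:
Bags: B1 = {1, 3, 4, 6}  B2 = {3, 4, 5, 6}  B3 = {2, 3, 4, 6}  B4 = {0, 3, 4, 6}
Tree: B1–B2, B2–B3, B3–B4

Each bag holds 4 vertices, so the decomposition has width 3, which upper-bounds the treewidth. For the lower bound: the 4 vertex sets {1,6}, {3,5}, {4}, {2} are disjoint, each induces a connected subgraph, and every pair is joined by at least one edge of G. Contracting each set to a single vertex therefore yields K_{4} as a minor, and since treewidth is minor-monotone, tw(G) ≥ tw(K_{4}) = 3. Combining the bounds, tw(G) = 3.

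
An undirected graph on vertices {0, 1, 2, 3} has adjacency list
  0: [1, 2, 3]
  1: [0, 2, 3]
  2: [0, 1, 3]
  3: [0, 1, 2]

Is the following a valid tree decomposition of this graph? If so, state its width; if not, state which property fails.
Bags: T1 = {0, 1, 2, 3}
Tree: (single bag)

Every vertex of G appears in some bag (union = {0, 1, 2, 3}); every edge is covered by a bag; and for each vertex v the set of bags containing v is connected in the bag tree. The decomposition is therefore valid. The largest bag has 4 vertices, so the width is 3.

Yes; width 3.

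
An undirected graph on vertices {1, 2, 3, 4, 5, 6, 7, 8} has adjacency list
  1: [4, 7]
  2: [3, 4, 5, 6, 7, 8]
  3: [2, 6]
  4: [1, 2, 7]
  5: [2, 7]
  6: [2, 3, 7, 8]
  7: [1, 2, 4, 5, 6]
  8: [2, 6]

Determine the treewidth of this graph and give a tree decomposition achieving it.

Treewidth 2.
Bags: B1 = {2, 6, 7}  B2 = {2, 5, 7}  B3 = {2, 4, 7}  B4 = {1, 4, 7}  B5 = {2, 6, 8}  B6 = {2, 3, 6}
Tree: B1–B2, B1–B3, B3–B4, B1–B5, B1–B6

Each bag holds 3 vertices, so the decomposition has width 2, which upper-bounds the treewidth. On the other hand G contains the 3-clique {1, 4, 7}. A clique must lie in a single bag of any decomposition, so no decomposition can have width below 2. Therefore the treewidth is 2.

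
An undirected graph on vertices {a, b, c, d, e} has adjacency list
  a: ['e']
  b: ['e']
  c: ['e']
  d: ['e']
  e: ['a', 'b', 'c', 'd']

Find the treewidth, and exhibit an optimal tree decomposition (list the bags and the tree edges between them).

Treewidth 1.
Bags: B1 = {a, e}  B2 = {d, e}  B3 = {b, e}  B4 = {c, e}
Tree: B1–B2, B1–B3, B1–B4

The largest bag has 2 vertices, giving width 1; this decomposition certifies tw(G) ≤ 1. Since G has at least one edge (e.g. a–e), it is not an edgeless graph, so tw(G) ≥ 1. Combining the bounds, tw(G) = 1.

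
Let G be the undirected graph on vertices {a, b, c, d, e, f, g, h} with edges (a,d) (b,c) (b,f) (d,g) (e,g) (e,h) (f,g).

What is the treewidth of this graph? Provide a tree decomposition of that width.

Treewidth 1.
One optimal decomposition is:
Bags: B1 = {f, g}  B2 = {e, g}  B3 = {b, f}  B4 = {b, c}  B5 = {d, g}  B6 = {a, d}  B7 = {e, h}
Tree: B1–B2, B1–B3, B3–B4, B1–B5, B5–B6, B2–B7

The largest bag has 2 vertices, giving width 1; this decomposition certifies tw(G) ≤ 1. Any graph with an edge has treewidth ≥ 1, and G has the edge f–g. The upper and lower bounds meet at 1, so that is the treewidth.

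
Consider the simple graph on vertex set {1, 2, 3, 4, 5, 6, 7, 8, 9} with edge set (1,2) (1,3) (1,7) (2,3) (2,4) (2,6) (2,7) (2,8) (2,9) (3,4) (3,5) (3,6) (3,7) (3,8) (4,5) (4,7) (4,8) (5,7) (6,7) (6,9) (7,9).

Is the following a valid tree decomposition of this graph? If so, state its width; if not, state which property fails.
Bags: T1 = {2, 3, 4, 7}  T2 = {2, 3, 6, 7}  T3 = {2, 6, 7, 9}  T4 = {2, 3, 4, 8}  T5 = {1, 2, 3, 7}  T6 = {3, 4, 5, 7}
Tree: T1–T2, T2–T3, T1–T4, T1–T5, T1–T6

Yes; width 3.

Vertex coverage: the bags together contain {1, 2, 3, 4, 5, 6, 7, 8, 9}, the full vertex set. Edge coverage: each edge of G has both endpoints in at least one bag. Running intersection: for every vertex, the bags containing it form a connected subtree. All three properties hold, so this is a valid tree decomposition of width max|bag| − 1 = 3, and hence tw(G) ≤ 3.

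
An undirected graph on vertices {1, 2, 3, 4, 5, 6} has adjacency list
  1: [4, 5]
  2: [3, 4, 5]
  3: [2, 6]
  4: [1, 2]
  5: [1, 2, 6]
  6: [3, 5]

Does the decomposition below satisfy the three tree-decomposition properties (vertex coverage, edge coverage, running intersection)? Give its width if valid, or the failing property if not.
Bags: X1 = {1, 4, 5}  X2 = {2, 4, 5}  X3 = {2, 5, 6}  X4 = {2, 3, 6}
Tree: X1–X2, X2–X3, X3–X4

Every vertex of G appears in some bag (union = {1, 2, 3, 4, 5, 6}); every edge is covered by a bag; and for each vertex v the set of bags containing v is connected in the bag tree. The decomposition is therefore valid. The largest bag has 3 vertices, so the width is 2.

Yes; width 2.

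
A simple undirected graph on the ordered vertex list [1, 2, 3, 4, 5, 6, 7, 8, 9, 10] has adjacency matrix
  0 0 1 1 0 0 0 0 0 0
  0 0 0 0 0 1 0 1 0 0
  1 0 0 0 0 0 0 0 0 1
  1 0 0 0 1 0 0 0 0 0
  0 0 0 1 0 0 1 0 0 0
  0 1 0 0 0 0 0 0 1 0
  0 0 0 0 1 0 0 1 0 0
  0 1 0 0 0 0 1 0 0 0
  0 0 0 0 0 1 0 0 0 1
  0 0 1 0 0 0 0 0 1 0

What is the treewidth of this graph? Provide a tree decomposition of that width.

Treewidth 2.
One optimal decomposition is:
Bags: B1 = {3, 9, 10}  B2 = {3, 6, 9}  B3 = {2, 3, 6}  B4 = {2, 3, 8}  B5 = {3, 7, 8}  B6 = {3, 5, 7}  B7 = {3, 4, 5}  B8 = {1, 3, 4}
Tree: B1–B2, B2–B3, B3–B4, B4–B5, B5–B6, B6–B7, B7–B8

The largest bag has 3 vertices, giving width 2; this decomposition certifies tw(G) ≤ 2. Since 3–10–9–6–2–8–7–5–4–1–3 is a cycle in G, G is not acyclic. Forests are exactly the graphs of treewidth ≤ 1, so tw(G) ≥ 2. Combining the bounds, tw(G) = 2.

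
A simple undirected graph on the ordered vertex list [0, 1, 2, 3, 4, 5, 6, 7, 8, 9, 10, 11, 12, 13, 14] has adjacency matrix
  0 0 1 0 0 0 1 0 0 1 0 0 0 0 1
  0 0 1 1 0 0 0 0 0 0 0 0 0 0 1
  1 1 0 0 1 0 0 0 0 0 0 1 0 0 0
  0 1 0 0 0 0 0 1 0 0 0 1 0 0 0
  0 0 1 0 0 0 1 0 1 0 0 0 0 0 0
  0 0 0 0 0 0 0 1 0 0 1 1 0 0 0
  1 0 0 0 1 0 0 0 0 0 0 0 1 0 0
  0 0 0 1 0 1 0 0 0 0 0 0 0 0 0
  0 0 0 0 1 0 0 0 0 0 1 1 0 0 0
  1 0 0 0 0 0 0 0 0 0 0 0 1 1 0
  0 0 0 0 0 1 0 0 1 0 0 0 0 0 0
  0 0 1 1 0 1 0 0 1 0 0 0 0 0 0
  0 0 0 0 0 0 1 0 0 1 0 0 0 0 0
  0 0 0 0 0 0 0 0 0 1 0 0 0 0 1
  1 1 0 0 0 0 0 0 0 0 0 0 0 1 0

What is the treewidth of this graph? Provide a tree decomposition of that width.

The largest bag has 4 vertices, giving width 3; this decomposition certifies tw(G) ≤ 3. For the lower bound: the 4 vertex sets {9,12,13}, {14}, {0}, {1,2,4,6} are disjoint, each induces a connected subgraph, and every pair is joined by at least one edge of G. Contracting each set to a single vertex therefore yields K_{4} as a minor, and since treewidth is minor-monotone, tw(G) ≥ tw(K_{4}) = 3. The upper and lower bounds meet at 3, so that is the treewidth.

Treewidth 3.
One optimal decomposition is:
Bags: B1 = {9, 12, 13, 14}  B2 = {0, 9, 12, 14}  B3 = {0, 6, 12, 14}  B4 = {0, 1, 6, 14}  B5 = {0, 1, 2, 6}  B6 = {1, 2, 4, 6}  B7 = {1, 2, 3, 4}  B8 = {2, 3, 4, 11}  B9 = {3, 4, 8, 11}  B10 = {3, 7, 8, 11}  B11 = {5, 7, 8, 11}  B12 = {5, 7, 8, 10}
Tree: B1–B2, B2–B3, B3–B4, B4–B5, B5–B6, B6–B7, B7–B8, B8–B9, B9–B10, B10–B11, B11–B12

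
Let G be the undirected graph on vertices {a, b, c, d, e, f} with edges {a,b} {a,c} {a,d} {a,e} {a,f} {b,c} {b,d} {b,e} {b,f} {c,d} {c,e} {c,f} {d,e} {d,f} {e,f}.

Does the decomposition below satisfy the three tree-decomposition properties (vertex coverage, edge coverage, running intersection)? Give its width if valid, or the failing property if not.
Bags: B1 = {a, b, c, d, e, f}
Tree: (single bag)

Checking the three conditions: (i) the bags cover all of {a, b, c, d, e, f}; (ii) for each edge, some bag contains both endpoints; (iii) the bags containing any fixed vertex form a subtree. All hold, so the decomposition is valid with width 6 − 1 = 5.

Yes; width 5.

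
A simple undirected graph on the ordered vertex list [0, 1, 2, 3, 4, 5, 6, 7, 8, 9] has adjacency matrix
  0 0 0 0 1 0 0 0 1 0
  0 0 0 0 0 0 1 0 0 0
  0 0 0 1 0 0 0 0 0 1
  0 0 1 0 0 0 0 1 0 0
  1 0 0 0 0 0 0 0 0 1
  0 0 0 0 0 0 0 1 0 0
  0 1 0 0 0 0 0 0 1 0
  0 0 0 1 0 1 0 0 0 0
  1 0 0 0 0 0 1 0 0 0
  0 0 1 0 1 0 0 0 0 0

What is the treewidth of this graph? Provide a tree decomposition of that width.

Treewidth 1.
One optimal decomposition is:
Bags: B1 = {5, 7}  B2 = {3, 7}  B3 = {2, 3}  B4 = {2, 9}  B5 = {4, 9}  B6 = {0, 4}  B7 = {0, 8}  B8 = {6, 8}  B9 = {1, 6}
Tree: B1–B2, B2–B3, B3–B4, B4–B5, B5–B6, B6–B7, B7–B8, B8–B9

Each bag holds 2 vertices, so the decomposition has width 1, which upper-bounds the treewidth. Any graph with an edge has treewidth ≥ 1, and G has the edge 5–7. Hence tw(G) = 1 exactly.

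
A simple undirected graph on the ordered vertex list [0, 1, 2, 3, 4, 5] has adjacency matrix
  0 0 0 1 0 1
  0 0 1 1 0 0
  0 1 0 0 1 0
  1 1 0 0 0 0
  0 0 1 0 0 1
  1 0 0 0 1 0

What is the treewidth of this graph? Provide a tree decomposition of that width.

Each bag holds 3 vertices, so the decomposition has width 2, which upper-bounds the treewidth. Since 2–1–3–0–5–4–2 is a cycle in G, G is not acyclic. Forests are exactly the graphs of treewidth ≤ 1, so tw(G) ≥ 2. Therefore the treewidth is 2.

Treewidth 2.
One optimal decomposition is:
Bags: B1 = {1, 2, 3}  B2 = {0, 2, 3}  B3 = {0, 2, 5}  B4 = {2, 4, 5}
Tree: B1–B2, B2–B3, B3–B4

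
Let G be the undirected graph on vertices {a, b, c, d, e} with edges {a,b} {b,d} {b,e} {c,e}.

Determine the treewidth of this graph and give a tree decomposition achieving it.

Treewidth 1.
One such decomposition:
Bags: B1 = {b, e}  B2 = {c, e}  B3 = {b, d}  B4 = {a, b}
Tree: B1–B2, B1–B3, B3–B4

Every bag has size at most 2, so the width is 2 − 1 = 1 and tw(G) ≤ 1. G has an edge, so its treewidth is at least 1. Hence tw(G) = 1 exactly.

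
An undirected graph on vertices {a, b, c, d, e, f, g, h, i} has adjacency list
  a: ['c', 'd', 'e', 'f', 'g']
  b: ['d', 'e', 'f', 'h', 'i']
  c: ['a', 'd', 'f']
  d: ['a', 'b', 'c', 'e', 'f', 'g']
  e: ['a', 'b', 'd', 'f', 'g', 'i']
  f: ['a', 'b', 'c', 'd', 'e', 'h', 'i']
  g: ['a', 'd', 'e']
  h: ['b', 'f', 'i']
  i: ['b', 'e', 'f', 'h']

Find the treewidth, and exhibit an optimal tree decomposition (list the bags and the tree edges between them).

Treewidth 3.
One such decomposition:
Bags: B1 = {a, d, e, f}  B2 = {a, d, e, g}  B3 = {a, c, d, f}  B4 = {b, d, e, f}  B5 = {b, e, f, i}  B6 = {b, f, h, i}
Tree: B1–B2, B1–B3, B1–B4, B4–B5, B5–B6

Every bag has size at most 4, so the width is 4 − 1 = 3 and tw(G) ≤ 3. On the other hand G contains the 4-clique {a, d, e, g}. A clique must lie in a single bag of any decomposition, so no decomposition can have width below 3. Therefore the treewidth is 3.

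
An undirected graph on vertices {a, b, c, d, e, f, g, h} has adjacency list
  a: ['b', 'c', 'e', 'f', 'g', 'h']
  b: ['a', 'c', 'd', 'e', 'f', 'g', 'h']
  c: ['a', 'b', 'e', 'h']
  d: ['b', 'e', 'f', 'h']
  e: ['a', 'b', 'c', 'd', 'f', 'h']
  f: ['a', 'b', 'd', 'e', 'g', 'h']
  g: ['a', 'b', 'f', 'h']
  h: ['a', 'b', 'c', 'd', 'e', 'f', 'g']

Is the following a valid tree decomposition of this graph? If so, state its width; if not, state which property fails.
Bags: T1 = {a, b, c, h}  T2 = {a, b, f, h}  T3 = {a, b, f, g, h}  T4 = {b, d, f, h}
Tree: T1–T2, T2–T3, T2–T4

A tree decomposition must satisfy three properties: every vertex lies in some bag; for every edge, both endpoints lie together in some bag; and for every vertex, the bags containing it form a connected subtree. Here vertex e appears in no bag, so the decomposition is invalid.

No — vertex e appears in no bag.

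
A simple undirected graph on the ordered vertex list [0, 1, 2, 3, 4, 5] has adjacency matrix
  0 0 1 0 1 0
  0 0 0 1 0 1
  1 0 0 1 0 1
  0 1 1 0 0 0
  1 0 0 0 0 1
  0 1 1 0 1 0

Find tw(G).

A width-2 tree decomposition is:
Bags: B1 = {0, 4, 5}  B2 = {0, 2, 5}  B3 = {1, 2, 5}  B4 = {1, 2, 3}
Tree: B1–B2, B2–B3, B3–B4
The largest bag has 3 vertices, giving width 2; this decomposition certifies tw(G) ≤ 2. For the lower bound, G contains the cycle 4–0–2–5–4, so G is not a forest; only forests have treewidth ≤ 1, hence tw(G) ≥ 2. The upper and lower bounds meet at 2, so that is the treewidth.

2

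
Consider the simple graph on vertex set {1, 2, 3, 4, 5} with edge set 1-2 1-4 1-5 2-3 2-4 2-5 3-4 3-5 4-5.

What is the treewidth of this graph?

A width-3 tree decomposition is:
Bags: B1 = {2, 3, 4, 5}  B2 = {1, 2, 4, 5}
Tree: B1–B2
Every bag has size at most 4, so the width is 4 − 1 = 3 and tw(G) ≤ 3. Conversely, {1, 2, 4, 5} is a clique of size 4, and the vertices of any clique must share a bag in every tree decomposition; so some bag has ≥ 4 vertices and tw(G) ≥ 3. Combining the bounds, tw(G) = 3.

3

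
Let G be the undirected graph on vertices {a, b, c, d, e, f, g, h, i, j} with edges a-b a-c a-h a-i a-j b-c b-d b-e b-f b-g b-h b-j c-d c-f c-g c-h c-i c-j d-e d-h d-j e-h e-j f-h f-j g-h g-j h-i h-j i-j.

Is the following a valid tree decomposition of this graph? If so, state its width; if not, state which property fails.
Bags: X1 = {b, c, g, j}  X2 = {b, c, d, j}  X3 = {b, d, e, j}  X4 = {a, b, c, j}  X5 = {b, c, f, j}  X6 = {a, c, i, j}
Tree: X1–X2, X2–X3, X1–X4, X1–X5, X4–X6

A tree decomposition must satisfy three properties: every vertex lies in some bag; for every edge, both endpoints lie together in some bag; and for every vertex, the bags containing it form a connected subtree. Here vertex h appears in no bag, so the decomposition is invalid.

No — vertex h appears in no bag.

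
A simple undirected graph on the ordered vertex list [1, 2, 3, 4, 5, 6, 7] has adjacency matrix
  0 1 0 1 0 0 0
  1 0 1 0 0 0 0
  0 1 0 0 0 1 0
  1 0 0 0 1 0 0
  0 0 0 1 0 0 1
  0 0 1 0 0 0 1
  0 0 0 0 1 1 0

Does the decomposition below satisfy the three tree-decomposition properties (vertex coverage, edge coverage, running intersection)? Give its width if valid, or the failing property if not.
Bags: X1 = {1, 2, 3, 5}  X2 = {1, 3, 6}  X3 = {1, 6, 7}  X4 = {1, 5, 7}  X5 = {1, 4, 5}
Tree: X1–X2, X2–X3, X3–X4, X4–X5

No — bags containing vertex 5 are not connected in the tree.

A tree decomposition must satisfy three properties: every vertex lies in some bag; for every edge, both endpoints lie together in some bag; and for every vertex, the bags containing it form a connected subtree. Here bags containing vertex 5 are not connected in the tree, so the decomposition is invalid.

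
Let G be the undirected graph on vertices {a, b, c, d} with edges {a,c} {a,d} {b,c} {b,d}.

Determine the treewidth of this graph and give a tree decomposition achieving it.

Every bag has size at most 3, so the width is 3 − 1 = 2 and tw(G) ≤ 2. For the lower bound, G contains the cycle a–d–b–c–a, so G is not a forest; only forests have treewidth ≤ 1, hence tw(G) ≥ 2. Therefore the treewidth is 2.

Treewidth 2.
One optimal decomposition is:
Bags: B1 = {a, b, d}  B2 = {a, b, c}
Tree: B1–B2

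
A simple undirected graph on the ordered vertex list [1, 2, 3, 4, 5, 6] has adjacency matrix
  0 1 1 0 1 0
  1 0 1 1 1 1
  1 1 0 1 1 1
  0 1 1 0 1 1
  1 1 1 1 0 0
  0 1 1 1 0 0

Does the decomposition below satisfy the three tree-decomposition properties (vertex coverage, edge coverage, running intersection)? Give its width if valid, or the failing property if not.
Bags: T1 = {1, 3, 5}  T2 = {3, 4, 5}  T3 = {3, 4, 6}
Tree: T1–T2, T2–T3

No — vertex 2 appears in no bag.

A tree decomposition must satisfy three properties: every vertex lies in some bag; for every edge, both endpoints lie together in some bag; and for every vertex, the bags containing it form a connected subtree. Here vertex 2 appears in no bag, so the decomposition is invalid.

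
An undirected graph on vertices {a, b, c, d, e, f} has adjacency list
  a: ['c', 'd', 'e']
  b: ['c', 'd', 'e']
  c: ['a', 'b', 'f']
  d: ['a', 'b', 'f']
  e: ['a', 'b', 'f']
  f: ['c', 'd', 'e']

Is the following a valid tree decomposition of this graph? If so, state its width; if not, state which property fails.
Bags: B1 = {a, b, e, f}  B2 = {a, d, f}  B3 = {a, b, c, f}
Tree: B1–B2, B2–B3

A tree decomposition must satisfy three properties: every vertex lies in some bag; for every edge, both endpoints lie together in some bag; and for every vertex, the bags containing it form a connected subtree. Here edge (b,d) lies in no bag, so the decomposition is invalid.

No — edge (b,d) lies in no bag.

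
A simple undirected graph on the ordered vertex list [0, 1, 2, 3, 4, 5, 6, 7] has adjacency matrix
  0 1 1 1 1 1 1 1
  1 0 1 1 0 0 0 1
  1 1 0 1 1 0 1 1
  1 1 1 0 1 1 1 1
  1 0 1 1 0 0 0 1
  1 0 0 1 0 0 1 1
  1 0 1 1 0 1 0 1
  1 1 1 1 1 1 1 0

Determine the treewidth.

4

A width-4 tree decomposition is:
Bags: B1 = {0, 2, 3, 6, 7}  B2 = {0, 2, 3, 4, 7}  B3 = {0, 1, 2, 3, 7}  B4 = {0, 3, 5, 6, 7}
Tree: B1–B2, B1–B3, B1–B4
The largest bag has 5 vertices, giving width 4; this decomposition certifies tw(G) ≤ 4. Conversely, {0, 1, 2, 3, 7} is a clique of size 5, and the vertices of any clique must share a bag in every tree decomposition; so some bag has ≥ 5 vertices and tw(G) ≥ 4. The upper and lower bounds meet at 4, so that is the treewidth.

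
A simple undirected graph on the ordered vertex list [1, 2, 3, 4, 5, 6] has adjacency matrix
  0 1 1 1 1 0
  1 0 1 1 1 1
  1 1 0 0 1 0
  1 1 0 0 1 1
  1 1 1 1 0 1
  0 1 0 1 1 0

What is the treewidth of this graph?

3

A width-3 tree decomposition is:
Bags: B1 = {1, 2, 3, 5}  B2 = {1, 2, 4, 5}  B3 = {2, 4, 5, 6}
Tree: B1–B2, B2–B3
Each bag holds 4 vertices, so the decomposition has width 3, which upper-bounds the treewidth. Conversely, {1, 2, 3, 5} is a clique of size 4, and the vertices of any clique must share a bag in every tree decomposition; so some bag has ≥ 4 vertices and tw(G) ≥ 3. Combining the bounds, tw(G) = 3.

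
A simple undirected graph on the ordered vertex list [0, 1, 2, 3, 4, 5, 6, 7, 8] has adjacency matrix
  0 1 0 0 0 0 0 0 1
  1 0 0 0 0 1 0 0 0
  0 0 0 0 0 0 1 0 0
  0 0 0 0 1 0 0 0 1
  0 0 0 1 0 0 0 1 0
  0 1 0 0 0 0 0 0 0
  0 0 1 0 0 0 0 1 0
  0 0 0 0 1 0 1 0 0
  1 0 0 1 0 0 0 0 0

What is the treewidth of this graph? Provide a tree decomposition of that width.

Treewidth 1.
One optimal decomposition is:
Bags: B1 = {1, 5}  B2 = {0, 1}  B3 = {0, 8}  B4 = {3, 8}  B5 = {3, 4}  B6 = {4, 7}  B7 = {6, 7}  B8 = {2, 6}
Tree: B1–B2, B2–B3, B3–B4, B4–B5, B5–B6, B6–B7, B7–B8

Every bag has size at most 2, so the width is 2 − 1 = 1 and tw(G) ≤ 1. G has an edge, so its treewidth is at least 1. Therefore the treewidth is 1.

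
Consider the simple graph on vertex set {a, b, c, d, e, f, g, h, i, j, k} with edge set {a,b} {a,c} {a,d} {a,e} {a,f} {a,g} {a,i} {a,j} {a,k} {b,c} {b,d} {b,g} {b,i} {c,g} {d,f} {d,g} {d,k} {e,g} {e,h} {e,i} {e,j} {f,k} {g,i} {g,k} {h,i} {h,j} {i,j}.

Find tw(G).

3

A width-3 tree decomposition is:
Bags: B1 = {a, b, g, i}  B2 = {a, b, c, g}  B3 = {a, e, g, i}  B4 = {a, b, d, g}  B5 = {a, e, i, j}  B6 = {a, d, g, k}  B7 = {a, d, f, k}  B8 = {e, h, i, j}
Tree: B1–B2, B1–B3, B1–B4, B3–B5, B4–B6, B6–B7, B5–B8
Every bag has size at most 4, so the width is 4 − 1 = 3 and tw(G) ≤ 3. Conversely, {e, h, i, j} is a clique of size 4, and the vertices of any clique must share a bag in every tree decomposition; so some bag has ≥ 4 vertices and tw(G) ≥ 3. Therefore the treewidth is 3.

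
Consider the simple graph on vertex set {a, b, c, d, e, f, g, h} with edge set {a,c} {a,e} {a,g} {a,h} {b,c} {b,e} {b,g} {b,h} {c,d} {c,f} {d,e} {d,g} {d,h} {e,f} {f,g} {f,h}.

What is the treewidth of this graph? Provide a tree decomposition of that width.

Treewidth 4.
One optimal decomposition is:
Bags: B1 = {c, e, f, g, h}  B2 = {c, d, e, g, h}  B3 = {b, c, e, g, h}  B4 = {a, c, e, g, h}
Tree: B1–B2, B2–B3, B3–B4

Each bag holds 5 vertices, so the decomposition has width 4, which upper-bounds the treewidth. For the lower bound: the 5 vertex sets {f,h}, {c,d}, {b,e}, {g}, {a} are disjoint, each induces a connected subgraph, and every pair is joined by at least one edge of G. Contracting each set to a single vertex therefore yields K_{5} as a minor, and since treewidth is minor-monotone, tw(G) ≥ tw(K_{5}) = 4. Combining the bounds, tw(G) = 4.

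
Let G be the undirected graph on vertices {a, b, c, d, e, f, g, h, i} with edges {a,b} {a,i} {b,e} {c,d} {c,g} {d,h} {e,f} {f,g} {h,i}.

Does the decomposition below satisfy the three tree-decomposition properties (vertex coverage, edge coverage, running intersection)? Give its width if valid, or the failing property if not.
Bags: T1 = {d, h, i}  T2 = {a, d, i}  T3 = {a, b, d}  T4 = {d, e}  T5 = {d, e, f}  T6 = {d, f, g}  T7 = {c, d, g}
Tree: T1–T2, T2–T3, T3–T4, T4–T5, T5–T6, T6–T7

A tree decomposition must satisfy three properties: every vertex lies in some bag; for every edge, both endpoints lie together in some bag; and for every vertex, the bags containing it form a connected subtree. Here edge (b,e) lies in no bag, so the decomposition is invalid.

No — edge (b,e) lies in no bag.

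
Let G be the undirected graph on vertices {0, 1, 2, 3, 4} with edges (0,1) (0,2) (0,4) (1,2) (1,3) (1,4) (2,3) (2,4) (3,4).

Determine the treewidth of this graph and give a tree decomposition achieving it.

Treewidth 3.
Bags: B1 = {0, 1, 2, 4}  B2 = {1, 2, 3, 4}
Tree: B1–B2

Each bag holds 4 vertices, so the decomposition has width 3, which upper-bounds the treewidth. On the other hand G contains the 4-clique {0, 1, 2, 4}. A clique must lie in a single bag of any decomposition, so no decomposition can have width below 3. Hence tw(G) = 3 exactly.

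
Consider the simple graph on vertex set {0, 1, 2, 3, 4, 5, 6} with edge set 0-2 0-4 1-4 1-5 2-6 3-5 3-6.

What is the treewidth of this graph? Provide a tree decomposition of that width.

Treewidth 2.
One optimal decomposition is:
Bags: B1 = {0, 1, 4}  B2 = {0, 1, 5}  B3 = {0, 3, 5}  B4 = {0, 3, 6}  B5 = {0, 2, 6}
Tree: B1–B2, B2–B3, B3–B4, B4–B5

Each bag holds 3 vertices, so the decomposition has width 2, which upper-bounds the treewidth. Since 0–4–1–5–3–6–2–0 is a cycle in G, G is not acyclic. Forests are exactly the graphs of treewidth ≤ 1, so tw(G) ≥ 2. Hence tw(G) = 2 exactly.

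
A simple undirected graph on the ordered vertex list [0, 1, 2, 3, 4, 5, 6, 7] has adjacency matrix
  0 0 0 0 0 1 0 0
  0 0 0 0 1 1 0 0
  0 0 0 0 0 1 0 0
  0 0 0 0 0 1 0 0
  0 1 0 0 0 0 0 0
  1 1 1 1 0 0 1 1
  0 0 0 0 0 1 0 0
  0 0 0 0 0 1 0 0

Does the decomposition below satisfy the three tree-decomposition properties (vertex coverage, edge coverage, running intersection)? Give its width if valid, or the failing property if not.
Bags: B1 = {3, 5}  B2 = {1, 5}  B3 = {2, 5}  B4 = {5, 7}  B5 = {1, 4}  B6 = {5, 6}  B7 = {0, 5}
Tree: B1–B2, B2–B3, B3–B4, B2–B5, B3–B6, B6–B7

Yes; width 1.

Vertex coverage: the bags together contain {0, 1, 2, 3, 4, 5, 6, 7}, the full vertex set. Edge coverage: each edge of G has both endpoints in at least one bag. Running intersection: for every vertex, the bags containing it form a connected subtree. All three properties hold, so this is a valid tree decomposition of width max|bag| − 1 = 1, and hence tw(G) ≤ 1.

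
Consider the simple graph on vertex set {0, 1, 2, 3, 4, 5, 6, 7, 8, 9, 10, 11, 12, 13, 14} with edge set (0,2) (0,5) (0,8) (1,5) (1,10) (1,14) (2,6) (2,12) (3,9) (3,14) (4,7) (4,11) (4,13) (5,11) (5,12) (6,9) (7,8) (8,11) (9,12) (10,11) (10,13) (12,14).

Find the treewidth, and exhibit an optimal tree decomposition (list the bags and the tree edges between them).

Each bag holds 4 vertices, so the decomposition has width 3, which upper-bounds the treewidth. For the lower bound: the 4 vertex sets {4,7,13}, {10}, {11}, {0,1,5,8} are disjoint, each induces a connected subgraph, and every pair is joined by at least one edge of G. Contracting each set to a single vertex therefore yields K_{4} as a minor, and since treewidth is minor-monotone, tw(G) ≥ tw(K_{4}) = 3. Therefore the treewidth is 3.

Treewidth 3.
One such decomposition:
Bags: B1 = {4, 7, 10, 13}  B2 = {4, 7, 10, 11}  B3 = {7, 8, 10, 11}  B4 = {1, 8, 10, 11}  B5 = {1, 5, 8, 11}  B6 = {0, 1, 5, 8}  B7 = {0, 1, 5, 14}  B8 = {0, 5, 12, 14}  B9 = {0, 2, 12, 14}  B10 = {2, 3, 12, 14}  B11 = {2, 3, 9, 12}  B12 = {2, 3, 6, 9}
Tree: B1–B2, B2–B3, B3–B4, B4–B5, B5–B6, B6–B7, B7–B8, B8–B9, B9–B10, B10–B11, B11–B12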